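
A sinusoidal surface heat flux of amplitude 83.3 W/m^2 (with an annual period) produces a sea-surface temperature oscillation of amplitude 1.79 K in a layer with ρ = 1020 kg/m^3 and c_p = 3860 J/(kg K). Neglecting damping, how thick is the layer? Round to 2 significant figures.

59 m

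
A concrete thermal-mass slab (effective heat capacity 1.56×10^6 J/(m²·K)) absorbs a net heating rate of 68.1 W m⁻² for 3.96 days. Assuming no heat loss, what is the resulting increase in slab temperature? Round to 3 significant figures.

14.9 K

Areal heat capacity C = 1.56×10^6 J/(m²·K) (given).
Net heat input Q = F Δt = 68.1 × (3.96 days × 86400 s/day) = 2.33×10^7 J/m².
ΔT = Q / C = 2.33×10^7 / 1.56×10^6 = 14.9 K.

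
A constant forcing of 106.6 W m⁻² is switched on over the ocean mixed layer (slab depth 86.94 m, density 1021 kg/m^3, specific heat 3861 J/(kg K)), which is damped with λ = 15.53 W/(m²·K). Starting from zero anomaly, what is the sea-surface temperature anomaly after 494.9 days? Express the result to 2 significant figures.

Areal heat capacity C = ρ c_p D = 1021 × 3861 × 86.94 = 3.43×10^8 J/(m^2 K).
τ = C / λ = 3.43×10^8 / 15.53 = 2.21×10^7 s.
Equilibrium anomaly ΔT_eq = F / λ = 106.6 / 15.53 = 6.86 K.
t = 494.9 days = 4.28×10^7 s, so t/τ = 1.94.
ΔT(t) = ΔT_eq (1 − e^(−t/τ)) = 6.86 × (1 − e^−1.94) = 5.88 K.

5.9 K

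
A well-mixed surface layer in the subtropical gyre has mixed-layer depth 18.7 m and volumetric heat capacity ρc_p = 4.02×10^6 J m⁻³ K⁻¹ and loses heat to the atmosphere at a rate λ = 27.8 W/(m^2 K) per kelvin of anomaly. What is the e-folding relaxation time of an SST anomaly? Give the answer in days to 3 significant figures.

31.3 days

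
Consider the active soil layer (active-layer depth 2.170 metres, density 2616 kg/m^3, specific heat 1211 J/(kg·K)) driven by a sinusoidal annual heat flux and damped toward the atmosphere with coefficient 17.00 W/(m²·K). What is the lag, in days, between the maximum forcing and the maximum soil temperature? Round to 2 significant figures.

4.7 days

Areal heat capacity C = ρ c_p D = 2616 × 1211 × 2.170 = 6.87×10^6 J/(m^2 K).
ω = 2π / 3.15×10^7 s = 1.99×10^-7 s⁻¹.
Phase lag φ = arctan(Cω/λ) = arctan(1.37/17.00) = 0.0804 rad.
Time lag = φ / ω = 0.0804 / 1.99×10^-7 = 4.04×10^5 s = 4.67 days.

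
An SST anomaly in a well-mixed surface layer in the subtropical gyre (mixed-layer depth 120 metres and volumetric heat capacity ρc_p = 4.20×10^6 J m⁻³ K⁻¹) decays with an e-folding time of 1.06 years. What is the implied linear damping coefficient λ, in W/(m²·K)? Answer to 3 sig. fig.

Areal heat capacity C = ρc_p × D = 4.20×10^6 × 120 = 5.04×10^8 J m⁻² K⁻¹.
τ = 1.06 years = 3.35×10^7 s.
λ = C / τ = 5.04×10^8 / 3.35×10^7 = 15.1 W/(m²·K).

15.1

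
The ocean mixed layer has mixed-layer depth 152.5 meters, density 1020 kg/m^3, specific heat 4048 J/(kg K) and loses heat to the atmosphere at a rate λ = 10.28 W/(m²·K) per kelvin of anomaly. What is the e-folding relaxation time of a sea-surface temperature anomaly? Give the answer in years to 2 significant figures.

Areal heat capacity C = ρ c_p D = 1020 × 4048 × 152.5 = 6.30×10^8 J/(m^2 K).
Relaxation time τ = C / λ = 6.30×10^8 / 10.28 = 6.13×10^7 s.
In years: 6.13×10^7 s / (3.156×10^7 s/year) = 1.94 years.

1.9 years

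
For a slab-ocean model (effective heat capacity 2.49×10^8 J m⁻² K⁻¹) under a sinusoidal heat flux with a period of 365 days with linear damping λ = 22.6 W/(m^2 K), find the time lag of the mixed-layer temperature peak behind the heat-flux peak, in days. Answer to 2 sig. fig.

66 days

Areal heat capacity C = 2.49×10^8 J m⁻² K⁻¹ (given).
ω = 2π / 3.15×10^7 s = 1.99×10^-7 s⁻¹.
Phase lag φ = arctan(Cω/λ) = arctan(49.6/22.6) = 1.14 rad.
Time lag = φ / ω = 1.14 / 1.99×10^-7 = 5.74×10^6 s = 66.4 days.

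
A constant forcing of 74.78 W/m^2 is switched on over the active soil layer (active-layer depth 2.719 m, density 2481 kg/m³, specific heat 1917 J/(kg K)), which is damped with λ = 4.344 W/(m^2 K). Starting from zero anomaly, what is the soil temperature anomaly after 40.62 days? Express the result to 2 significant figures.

12 K

Areal heat capacity C = ρ c_p D = 2481 × 1917 × 2.719 = 1.29×10^7 J/(m^2 K).
τ = C / λ = 1.29×10^7 / 4.344 = 2.98×10^6 s.
Equilibrium anomaly ΔT_eq = F / λ = 74.78 / 4.344 = 17.2 K.
t = 40.62 days = 3.51×10^6 s, so t/τ = 1.18.
ΔT(t) = ΔT_eq (1 − e^(−t/τ)) = 17.2 × (1 − e^−1.18) = 11.9 K.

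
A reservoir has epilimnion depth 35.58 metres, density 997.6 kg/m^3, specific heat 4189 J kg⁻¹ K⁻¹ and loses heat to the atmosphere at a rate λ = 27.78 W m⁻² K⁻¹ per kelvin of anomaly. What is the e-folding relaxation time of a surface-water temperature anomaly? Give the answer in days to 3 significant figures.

61.9 days

Areal heat capacity C = ρ c_p D = 997.6 × 4189 × 35.58 = 1.49×10^8 J m⁻² K⁻¹.
Relaxation time τ = C / λ = 1.49×10^8 / 27.78 = 5.35×10^6 s.
In days: 5.35×10^6 s / (86400 s/day) = 61.9 days.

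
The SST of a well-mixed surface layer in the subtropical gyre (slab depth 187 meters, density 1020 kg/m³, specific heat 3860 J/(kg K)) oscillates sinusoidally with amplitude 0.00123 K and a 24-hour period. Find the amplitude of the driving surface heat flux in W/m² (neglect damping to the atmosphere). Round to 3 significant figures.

65.9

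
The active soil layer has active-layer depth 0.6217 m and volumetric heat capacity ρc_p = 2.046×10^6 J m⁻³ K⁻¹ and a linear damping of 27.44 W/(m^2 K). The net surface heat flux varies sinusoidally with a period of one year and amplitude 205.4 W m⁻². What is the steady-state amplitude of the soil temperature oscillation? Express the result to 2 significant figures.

Areal heat capacity C = ρc_p × D = 2.046×10^6 × 0.6217 = 1.27×10^6 J/(m²·K).
Angular frequency ω = 2π / T = 2π / 3.15×10^7 s = 1.99×10^-7 s⁻¹.
√((Cω)² + λ²) = √((0.253)² + 27.44²) = 27.4 W/(m²·K).
Amplitude A = F₀ / √((Cω)²+λ²) = 205.4 / 27.4 = 7.49 K.

7.5 K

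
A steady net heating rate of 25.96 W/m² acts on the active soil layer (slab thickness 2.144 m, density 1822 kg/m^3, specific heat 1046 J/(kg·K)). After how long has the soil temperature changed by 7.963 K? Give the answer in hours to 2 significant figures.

350 hours

Areal heat capacity C = ρ c_p D = 1822 × 1046 × 2.144 = 4.09×10^6 J/(m²·K).
Time required: Δt = C ΔT / F = 4.09×10^6 × 7.963 / 25.96 = 1.25×10^6 s.
In hours: 1.25×10^6 s / (3600 s/hour) = 348 hours.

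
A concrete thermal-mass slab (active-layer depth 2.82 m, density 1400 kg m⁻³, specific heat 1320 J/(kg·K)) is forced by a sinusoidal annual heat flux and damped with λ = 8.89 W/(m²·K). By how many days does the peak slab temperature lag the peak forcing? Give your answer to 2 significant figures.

6.8 days

Areal heat capacity C = ρ c_p D = 1400 × 1320 × 2.82 = 5.21×10^6 J m⁻² K⁻¹.
ω = 2π / 3.15×10^7 s = 1.99×10^-7 s⁻¹.
Phase lag φ = arctan(Cω/λ) = arctan(1.04/8.89) = 0.116 rad.
Time lag = φ / ω = 0.116 / 1.99×10^-7 = 5.84×10^5 s = 6.75 days.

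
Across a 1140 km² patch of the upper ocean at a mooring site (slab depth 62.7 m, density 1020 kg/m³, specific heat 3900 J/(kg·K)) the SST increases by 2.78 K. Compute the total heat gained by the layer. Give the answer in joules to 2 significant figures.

7.9×10^17 J

Areal heat capacity C = ρ c_p D = 1020 × 3900 × 62.7 = 2.49×10^8 J m⁻² K⁻¹.
Heat per unit area: q = C ΔT = 2.49×10^8 × 2.78 = 6.93×10^8 J/m².
Total heat: Q = q × A = 6.93×10^8 × (1140 × 10⁶ m²) = 7.90×10^17 J.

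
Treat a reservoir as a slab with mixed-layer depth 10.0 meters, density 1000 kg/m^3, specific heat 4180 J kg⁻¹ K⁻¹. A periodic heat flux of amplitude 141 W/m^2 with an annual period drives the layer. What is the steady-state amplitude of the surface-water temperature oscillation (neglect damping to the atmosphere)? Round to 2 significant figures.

17 K

Areal heat capacity C = ρ c_p D = 1000 × 4180 × 10.0 = 4.18×10^7 J/(m²·K).
Angular frequency ω = 2π / T = 2π / 3.15×10^7 s = 1.99×10^-7 s⁻¹.
Cω = 4.18×10^7 × 1.99×10^-7 = 8.33 W/(m²·K).
Amplitude A = F₀ / (Cω) = 141 / 8.33 = 16.9 K.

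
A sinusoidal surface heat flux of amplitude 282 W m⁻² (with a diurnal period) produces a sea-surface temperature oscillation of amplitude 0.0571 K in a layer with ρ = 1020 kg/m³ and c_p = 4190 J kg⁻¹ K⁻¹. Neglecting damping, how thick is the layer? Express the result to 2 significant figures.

16 m

ω = 2π / 86400 s = 7.27×10^-5 s⁻¹.
Required C = F₀ / (A ω) = 282 / (0.0571 × 7.27×10^-5) = 6.79×10^7 J/(m²·K).
D = C / (ρ c_p) = 6.79×10^7 / (1020 × 4190) = 15.9 m.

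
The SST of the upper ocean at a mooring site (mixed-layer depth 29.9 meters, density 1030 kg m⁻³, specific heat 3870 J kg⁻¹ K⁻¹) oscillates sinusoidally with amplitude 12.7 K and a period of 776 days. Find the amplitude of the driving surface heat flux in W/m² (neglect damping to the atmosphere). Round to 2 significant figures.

140

Areal heat capacity C = ρ c_p D = 1030 × 3870 × 29.9 = 1.19×10^8 J/(m²·K).
ω = 2π / 6.70×10^7 s = 9.37×10^-8 s⁻¹.
Cω = 1.19×10^8 × 9.37×10^-8 = 11.2 W/(m²·K).
F₀ = A × Cω = 12.7 × 11.2 = 142 W/m².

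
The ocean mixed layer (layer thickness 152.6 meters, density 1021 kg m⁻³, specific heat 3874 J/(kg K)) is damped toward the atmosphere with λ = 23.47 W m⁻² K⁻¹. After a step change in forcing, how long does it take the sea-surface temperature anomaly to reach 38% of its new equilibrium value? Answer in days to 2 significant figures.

140 days

Areal heat capacity C = ρ c_p D = 1021 × 3874 × 152.6 = 6.04×10^8 J m⁻² K⁻¹.
τ = C / λ = 6.04×10^8 / 23.47 = 2.57×10^7 s.
Fraction reached: 1 − e^(−t/τ) = 0.38 ⇒ t = −τ ln(1 − 0.38) = τ × 0.478.
t = 1.23×10^7 s = 142 days.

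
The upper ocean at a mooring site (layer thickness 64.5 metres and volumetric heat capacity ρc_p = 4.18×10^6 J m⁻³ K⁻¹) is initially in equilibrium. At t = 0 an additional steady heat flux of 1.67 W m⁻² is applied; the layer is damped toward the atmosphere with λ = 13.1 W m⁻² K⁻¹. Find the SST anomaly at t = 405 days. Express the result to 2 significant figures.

0.10 K

Areal heat capacity C = ρc_p × D = 4.18×10^6 × 64.5 = 2.70×10^8 J/(m^2 K).
τ = C / λ = 2.70×10^8 / 13.1 = 2.06×10^7 s.
Equilibrium anomaly ΔT_eq = F / λ = 1.67 / 13.1 = 0.127 K.
t = 405 days = 3.50×10^7 s, so t/τ = 1.70.
ΔT(t) = ΔT_eq (1 − e^(−t/τ)) = 0.127 × (1 − e^−1.70) = 0.104 K.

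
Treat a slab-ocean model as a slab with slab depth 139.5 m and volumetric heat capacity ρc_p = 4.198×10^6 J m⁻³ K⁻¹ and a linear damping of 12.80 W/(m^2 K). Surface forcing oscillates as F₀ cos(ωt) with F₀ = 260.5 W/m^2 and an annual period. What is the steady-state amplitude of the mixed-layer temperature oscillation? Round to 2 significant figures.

Areal heat capacity C = ρc_p × D = 4.198×10^6 × 139.5 = 5.86×10^8 J/(m²·K).
Angular frequency ω = 2π / T = 2π / 3.15×10^7 s = 1.99×10^-7 s⁻¹.
√((Cω)² + λ²) = √((117)² + 12.80²) = 117 W/(m²·K).
Amplitude A = F₀ / √((Cω)²+λ²) = 260.5 / 117 = 2.22 K.

2.2 K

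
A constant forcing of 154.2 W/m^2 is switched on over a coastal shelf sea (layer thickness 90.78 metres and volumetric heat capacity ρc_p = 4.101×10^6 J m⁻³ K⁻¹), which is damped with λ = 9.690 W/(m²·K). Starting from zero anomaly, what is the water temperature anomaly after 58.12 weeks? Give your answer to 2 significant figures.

Areal heat capacity C = ρc_p × D = 4.101×10^6 × 90.78 = 3.72×10^8 J/(m^2 K).
τ = C / λ = 3.72×10^8 / 9.690 = 3.84×10^7 s.
Equilibrium anomaly ΔT_eq = F / λ = 154.2 / 9.690 = 15.9 K.
t = 58.12 weeks = 3.52×10^7 s, so t/τ = 0.915.
ΔT(t) = ΔT_eq (1 − e^(−t/τ)) = 15.9 × (1 − e^−0.915) = 9.54 K.

9.5 K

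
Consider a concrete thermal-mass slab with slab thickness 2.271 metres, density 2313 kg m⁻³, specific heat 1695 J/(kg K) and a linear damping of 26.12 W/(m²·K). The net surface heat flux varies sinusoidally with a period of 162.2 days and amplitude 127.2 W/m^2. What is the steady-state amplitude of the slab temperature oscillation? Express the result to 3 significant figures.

Areal heat capacity C = ρ c_p D = 2313 × 1695 × 2.271 = 8.90×10^6 J/(m^2 K).
Angular frequency ω = 2π / T = 2π / 1.40×10^7 s = 4.48×10^-7 s⁻¹.
√((Cω)² + λ²) = √((3.99)² + 26.12²) = 26.4 W/(m²·K).
Amplitude A = F₀ / √((Cω)²+λ²) = 127.2 / 26.4 = 4.81 K.

4.81 K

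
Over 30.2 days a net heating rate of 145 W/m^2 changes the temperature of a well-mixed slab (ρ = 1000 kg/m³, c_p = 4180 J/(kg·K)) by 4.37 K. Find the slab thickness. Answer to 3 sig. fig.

20.7 m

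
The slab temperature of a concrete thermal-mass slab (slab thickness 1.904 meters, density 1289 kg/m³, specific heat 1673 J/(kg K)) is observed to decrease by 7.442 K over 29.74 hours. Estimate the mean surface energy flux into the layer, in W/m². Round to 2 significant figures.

-290

Areal heat capacity C = ρ c_p D = 1289 × 1673 × 1.904 = 4.11×10^6 J m⁻² K⁻¹.
Required heat per unit area: Q = C ΔT = 4.11×10^6 × -7.442 = -3.06×10^7 J/m².
Flux F = Q / Δt = -3.06×10^7 / 1.07×10^5 s = -285 W/m².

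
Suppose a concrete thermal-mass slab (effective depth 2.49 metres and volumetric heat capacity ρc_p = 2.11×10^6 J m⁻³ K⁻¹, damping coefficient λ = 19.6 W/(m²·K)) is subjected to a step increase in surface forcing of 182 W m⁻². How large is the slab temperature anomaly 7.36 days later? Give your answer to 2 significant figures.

8.4 K

Areal heat capacity C = ρc_p × D = 2.11×10^6 × 2.49 = 5.25×10^6 J/(m²·K).
τ = C / λ = 5.25×10^6 / 19.6 = 2.68×10^5 s.
Equilibrium anomaly ΔT_eq = F / λ = 182 / 19.6 = 9.29 K.
t = 7.36 days = 6.36×10^5 s, so t/τ = 2.37.
ΔT(t) = ΔT_eq (1 − e^(−t/τ)) = 9.29 × (1 − e^−2.37) = 8.42 K.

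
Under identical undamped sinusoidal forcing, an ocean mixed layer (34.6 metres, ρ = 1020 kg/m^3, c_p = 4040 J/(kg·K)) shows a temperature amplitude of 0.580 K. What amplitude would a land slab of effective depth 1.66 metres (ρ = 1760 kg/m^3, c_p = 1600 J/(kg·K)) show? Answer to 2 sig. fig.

C_ocean = 1.43×10^8 J/(m²·K); C_land = 4.67×10^6 J/(m²·K).
A ∝ 1/C ⇒ A_land = A_ocean × C_ocean/C_land = 0.580 × 30.5 = 17.7 K.

18 K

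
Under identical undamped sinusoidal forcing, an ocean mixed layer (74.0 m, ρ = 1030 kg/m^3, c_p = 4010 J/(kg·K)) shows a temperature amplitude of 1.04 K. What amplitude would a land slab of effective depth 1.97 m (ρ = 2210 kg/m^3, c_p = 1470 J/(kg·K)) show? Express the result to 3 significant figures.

C_ocean = 3.06×10^8 J/(m²·K); C_land = 6.40×10^6 J/(m²·K).
A ∝ 1/C ⇒ A_land = A_ocean × C_ocean/C_land = 1.04 × 47.8 = 49.7 K.

49.7 K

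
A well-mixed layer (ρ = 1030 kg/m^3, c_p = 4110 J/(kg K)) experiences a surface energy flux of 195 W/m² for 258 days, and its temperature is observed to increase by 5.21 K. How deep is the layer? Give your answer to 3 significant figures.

197 m

Heat input Q = F Δt = 195 × 2.23×10^7 s = 4.35×10^9 J/m².
Required areal heat capacity C = Q / ΔT = 8.34×10^8 J/(m²·K).
Depth D = C / (ρ c_p) = 8.34×10^8 / (1030 × 4110) = 197 m.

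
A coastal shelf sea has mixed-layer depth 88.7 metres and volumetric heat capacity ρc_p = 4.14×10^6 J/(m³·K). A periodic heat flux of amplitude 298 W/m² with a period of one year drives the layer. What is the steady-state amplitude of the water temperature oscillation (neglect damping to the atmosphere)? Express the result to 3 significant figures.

Areal heat capacity C = ρc_p × D = 4.14×10^6 × 88.7 = 3.67×10^8 J/(m^2 K).
Angular frequency ω = 2π / T = 2π / 3.15×10^7 s = 1.99×10^-7 s⁻¹.
Cω = 3.67×10^8 × 1.99×10^-7 = 73.2 W/(m²·K).
Amplitude A = F₀ / (Cω) = 298 / 73.2 = 4.07 K.

4.07 K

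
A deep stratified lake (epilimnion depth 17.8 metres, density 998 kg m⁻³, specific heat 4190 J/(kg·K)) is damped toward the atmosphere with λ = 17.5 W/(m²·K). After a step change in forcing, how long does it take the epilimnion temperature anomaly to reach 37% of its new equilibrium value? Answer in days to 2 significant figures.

23 days

Areal heat capacity C = ρ c_p D = 998 × 4190 × 17.8 = 7.44×10^7 J/(m²·K).
τ = C / λ = 7.44×10^7 / 17.5 = 4.25×10^6 s.
Fraction reached: 1 − e^(−t/τ) = 0.37 ⇒ t = −τ ln(1 − 0.37) = τ × 0.462.
t = 1.97×10^6 s = 22.7 days.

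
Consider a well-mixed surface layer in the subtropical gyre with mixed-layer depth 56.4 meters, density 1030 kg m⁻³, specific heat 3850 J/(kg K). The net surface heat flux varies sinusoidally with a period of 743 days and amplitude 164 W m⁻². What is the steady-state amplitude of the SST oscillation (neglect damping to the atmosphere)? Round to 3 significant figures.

7.49 K

Areal heat capacity C = ρ c_p D = 1030 × 3850 × 56.4 = 2.24×10^8 J m⁻² K⁻¹.
Angular frequency ω = 2π / T = 2π / 6.42×10^7 s = 9.79×10^-8 s⁻¹.
Cω = 2.24×10^8 × 9.79×10^-8 = 21.9 W/(m²·K).
Amplitude A = F₀ / (Cω) = 164 / 21.9 = 7.49 K.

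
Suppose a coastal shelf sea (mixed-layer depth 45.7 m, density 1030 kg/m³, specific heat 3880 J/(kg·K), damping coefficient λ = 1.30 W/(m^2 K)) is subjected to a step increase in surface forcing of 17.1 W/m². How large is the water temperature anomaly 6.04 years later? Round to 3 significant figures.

9.77 K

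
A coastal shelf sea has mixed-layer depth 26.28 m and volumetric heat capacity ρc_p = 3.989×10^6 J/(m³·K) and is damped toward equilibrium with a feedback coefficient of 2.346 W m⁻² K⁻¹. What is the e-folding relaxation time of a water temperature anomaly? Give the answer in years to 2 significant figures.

1.4 years

Areal heat capacity C = ρc_p × D = 3.989×10^6 × 26.28 = 1.05×10^8 J/(m²·K).
Relaxation time τ = C / λ = 1.05×10^8 / 2.346 = 4.47×10^7 s.
In years: 4.47×10^7 s / (3.156×10^7 s/year) = 1.42 years.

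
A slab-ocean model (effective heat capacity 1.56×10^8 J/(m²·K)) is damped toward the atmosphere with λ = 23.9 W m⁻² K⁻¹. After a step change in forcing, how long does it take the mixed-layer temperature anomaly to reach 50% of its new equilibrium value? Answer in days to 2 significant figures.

52 days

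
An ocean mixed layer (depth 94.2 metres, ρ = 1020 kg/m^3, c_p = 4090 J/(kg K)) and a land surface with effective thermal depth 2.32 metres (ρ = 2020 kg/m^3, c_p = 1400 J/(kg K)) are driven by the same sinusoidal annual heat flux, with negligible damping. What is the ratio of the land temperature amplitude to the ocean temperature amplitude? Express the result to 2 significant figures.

C_ocean = 1020 × 4090 × 94.2 = 3.93×10^8 J/(m²·K).
C_land = 2020 × 1400 × 2.32 = 6.56×10^6 J/(m²·K).
Undamped amplitude ∝ 1/C, so A_land/A_ocean = C_ocean/C_land = 59.9.

60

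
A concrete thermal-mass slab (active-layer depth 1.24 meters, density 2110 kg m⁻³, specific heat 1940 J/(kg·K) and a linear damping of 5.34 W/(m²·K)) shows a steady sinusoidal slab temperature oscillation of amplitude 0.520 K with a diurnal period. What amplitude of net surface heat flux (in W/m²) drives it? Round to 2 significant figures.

Areal heat capacity C = ρ c_p D = 2110 × 1940 × 1.24 = 5.08×10^6 J/(m²·K).
ω = 2π / 86400 s = 7.27×10^-5 s⁻¹.
√((Cω)² + λ²) = √((369)² + 5.34²) = 369 W/(m²·K).
F₀ = A × √((Cω)²+λ²) = 0.520 × 369 = 192 W/m².

190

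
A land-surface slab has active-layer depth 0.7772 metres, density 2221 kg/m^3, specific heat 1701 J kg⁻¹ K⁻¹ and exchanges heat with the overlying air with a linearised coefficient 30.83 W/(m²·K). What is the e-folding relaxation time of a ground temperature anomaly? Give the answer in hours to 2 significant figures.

26 hours

Areal heat capacity C = ρ c_p D = 2221 × 1701 × 0.7772 = 2.94×10^6 J m⁻² K⁻¹.
Relaxation time τ = C / λ = 2.94×10^6 / 30.83 = 95200 s.
In hours: 95200 s / (3600 s/hour) = 26.5 hours.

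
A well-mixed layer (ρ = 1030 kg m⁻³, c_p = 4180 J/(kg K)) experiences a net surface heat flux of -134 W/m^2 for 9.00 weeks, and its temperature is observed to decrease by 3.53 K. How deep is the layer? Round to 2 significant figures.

48 m

Heat input Q = F Δt = -134 × 5.44×10^6 s = -7.29×10^8 J/m².
Required areal heat capacity C = Q / ΔT = 2.07×10^8 J/(m²·K).
Depth D = C / (ρ c_p) = 2.07×10^8 / (1030 × 4180) = 48.0 m.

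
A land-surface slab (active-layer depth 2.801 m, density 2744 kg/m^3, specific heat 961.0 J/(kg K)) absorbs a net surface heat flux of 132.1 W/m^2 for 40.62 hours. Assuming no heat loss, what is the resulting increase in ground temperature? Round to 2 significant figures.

Areal heat capacity C = ρ c_p D = 2744 × 961.0 × 2.801 = 7.39×10^6 J/(m^2 K).
Net heat input Q = F Δt = 132.1 × (40.62 hours × 3600 s/hour) = 1.93×10^7 J/m².
ΔT = Q / C = 1.93×10^7 / 7.39×10^6 = 2.62 K.

2.6 K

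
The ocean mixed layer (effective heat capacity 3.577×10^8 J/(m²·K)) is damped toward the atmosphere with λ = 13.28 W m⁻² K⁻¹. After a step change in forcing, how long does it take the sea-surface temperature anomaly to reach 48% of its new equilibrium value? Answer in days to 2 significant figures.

Areal heat capacity C = 3.577×10^8 J/(m²·K) (given).
τ = C / λ = 3.58×10^8 / 13.28 = 2.69×10^7 s.
Fraction reached: 1 − e^(−t/τ) = 0.48 ⇒ t = −τ ln(1 − 0.48) = τ × 0.654.
t = 1.76×10^7 s = 204 days.

200 days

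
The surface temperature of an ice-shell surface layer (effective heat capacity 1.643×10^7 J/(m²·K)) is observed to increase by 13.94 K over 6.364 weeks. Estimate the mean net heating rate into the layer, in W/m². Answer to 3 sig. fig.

59.5

Areal heat capacity C = 1.643×10^7 J/(m²·K) (given).
Required heat per unit area: Q = C ΔT = 1.64×10^7 × 13.94 = 2.29×10^8 J/m².
Flux F = Q / Δt = 2.29×10^8 / 3.85×10^6 s = 59.5 W/m².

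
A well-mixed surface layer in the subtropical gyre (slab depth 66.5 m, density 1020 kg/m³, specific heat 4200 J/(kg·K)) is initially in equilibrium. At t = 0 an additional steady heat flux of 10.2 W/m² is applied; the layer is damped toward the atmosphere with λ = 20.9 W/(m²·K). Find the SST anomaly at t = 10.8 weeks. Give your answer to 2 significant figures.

Areal heat capacity C = ρ c_p D = 1020 × 4200 × 66.5 = 2.85×10^8 J/(m²·K).
τ = C / λ = 2.85×10^8 / 20.9 = 1.36×10^7 s.
Equilibrium anomaly ΔT_eq = F / λ = 10.2 / 20.9 = 0.488 K.
t = 10.8 weeks = 6.53×10^6 s, so t/τ = 0.479.
ΔT(t) = ΔT_eq (1 − e^(−t/τ)) = 0.488 × (1 − e^−0.479) = 0.186 K.

0.19 K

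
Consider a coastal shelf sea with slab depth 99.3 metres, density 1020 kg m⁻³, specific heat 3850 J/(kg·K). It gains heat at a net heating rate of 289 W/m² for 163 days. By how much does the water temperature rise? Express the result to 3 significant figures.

Areal heat capacity C = ρ c_p D = 1020 × 3850 × 99.3 = 3.90×10^8 J/(m²·K).
Net heat input Q = F Δt = 289 × (163 days × 86400 s/day) = 4.07×10^9 J/m².
ΔT = Q / C = 4.07×10^9 / 3.90×10^8 = 10.4 K.

10.4 K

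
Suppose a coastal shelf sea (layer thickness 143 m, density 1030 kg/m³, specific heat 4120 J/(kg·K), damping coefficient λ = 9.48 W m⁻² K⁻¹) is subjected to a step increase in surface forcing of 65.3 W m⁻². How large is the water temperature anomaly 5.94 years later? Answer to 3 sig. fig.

Areal heat capacity C = ρ c_p D = 1030 × 4120 × 143 = 6.07×10^8 J m⁻² K⁻¹.
τ = C / λ = 6.07×10^8 / 9.48 = 6.40×10^7 s.
Equilibrium anomaly ΔT_eq = F / λ = 65.3 / 9.48 = 6.89 K.
t = 5.94 years = 1.87×10^8 s, so t/τ = 2.93.
ΔT(t) = ΔT_eq (1 − e^(−t/τ)) = 6.89 × (1 − e^−2.93) = 6.52 K.

6.52 K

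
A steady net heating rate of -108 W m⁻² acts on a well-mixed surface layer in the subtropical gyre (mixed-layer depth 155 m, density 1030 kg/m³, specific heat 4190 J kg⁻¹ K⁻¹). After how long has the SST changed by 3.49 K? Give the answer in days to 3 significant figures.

250 days

Areal heat capacity C = ρ c_p D = 1030 × 4190 × 155 = 6.69×10^8 J/(m²·K).
Time required: Δt = C ΔT / F = 6.69×10^8 × -3.49 / -108 = 2.16×10^7 s.
In days: 2.16×10^7 s / (86400 s/day) = 250 days.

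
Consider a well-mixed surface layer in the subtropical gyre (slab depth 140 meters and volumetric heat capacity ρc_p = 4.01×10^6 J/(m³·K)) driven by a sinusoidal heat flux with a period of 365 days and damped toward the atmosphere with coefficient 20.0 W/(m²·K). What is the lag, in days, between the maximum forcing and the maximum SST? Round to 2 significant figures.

81 days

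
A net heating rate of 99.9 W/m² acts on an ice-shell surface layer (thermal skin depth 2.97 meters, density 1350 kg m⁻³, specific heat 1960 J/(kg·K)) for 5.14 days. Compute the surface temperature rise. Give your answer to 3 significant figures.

5.65 K

Areal heat capacity C = ρ c_p D = 1350 × 1960 × 2.97 = 7.86×10^6 J m⁻² K⁻¹.
Net heat input Q = F Δt = 99.9 × (5.14 days × 86400 s/day) = 4.44×10^7 J/m².
ΔT = Q / C = 4.44×10^7 / 7.86×10^6 = 5.65 K.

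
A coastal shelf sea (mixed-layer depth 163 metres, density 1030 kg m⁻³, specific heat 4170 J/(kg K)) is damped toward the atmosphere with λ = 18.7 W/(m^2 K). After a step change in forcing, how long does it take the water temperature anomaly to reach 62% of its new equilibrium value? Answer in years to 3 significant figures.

1.15 years

Areal heat capacity C = ρ c_p D = 1030 × 4170 × 163 = 7.00×10^8 J/(m^2 K).
τ = C / λ = 7.00×10^8 / 18.7 = 3.74×10^7 s.
Fraction reached: 1 − e^(−t/τ) = 0.62 ⇒ t = −τ ln(1 − 0.62) = τ × 0.968.
t = 3.62×10^7 s = 1.15 years.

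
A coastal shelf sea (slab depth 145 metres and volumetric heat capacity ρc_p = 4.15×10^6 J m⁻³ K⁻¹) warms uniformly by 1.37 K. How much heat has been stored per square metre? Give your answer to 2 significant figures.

8.2×10^8

Areal heat capacity C = ρc_p × D = 4.15×10^6 × 145 = 6.02×10^8 J/(m²·K).
ΔQ = C ΔT = 6.02×10^8 × 1.37 = 8.24×10^8 J/m².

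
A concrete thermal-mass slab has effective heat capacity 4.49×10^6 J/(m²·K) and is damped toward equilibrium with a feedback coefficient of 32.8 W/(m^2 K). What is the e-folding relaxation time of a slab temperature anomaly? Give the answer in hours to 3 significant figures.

Areal heat capacity C = 4.49×10^6 J/(m²·K) (given).
Relaxation time τ = C / λ = 4.49×10^6 / 32.8 = 1.37×10^5 s.
In hours: 1.37×10^5 s / (3600 s/hour) = 38.0 hours.

38.0 hours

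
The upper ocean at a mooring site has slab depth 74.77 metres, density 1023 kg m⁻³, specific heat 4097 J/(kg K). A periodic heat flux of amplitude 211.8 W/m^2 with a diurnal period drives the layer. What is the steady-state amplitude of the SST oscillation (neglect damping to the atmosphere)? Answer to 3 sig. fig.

0.00929 K

Areal heat capacity C = ρ c_p D = 1023 × 4097 × 74.77 = 3.13×10^8 J/(m^2 K).
Angular frequency ω = 2π / T = 2π / 86400 s = 7.27×10^-5 s⁻¹.
Cω = 3.13×10^8 × 7.27×10^-5 = 22800 W/(m²·K).
Amplitude A = F₀ / (Cω) = 211.8 / 22800 = 0.00929 K.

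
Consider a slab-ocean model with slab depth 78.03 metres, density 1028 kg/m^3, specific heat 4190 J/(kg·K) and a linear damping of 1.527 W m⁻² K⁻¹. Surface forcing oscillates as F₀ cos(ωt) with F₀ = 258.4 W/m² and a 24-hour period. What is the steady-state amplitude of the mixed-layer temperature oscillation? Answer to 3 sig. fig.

Areal heat capacity C = ρ c_p D = 1028 × 4190 × 78.03 = 3.36×10^8 J/(m²·K).
Angular frequency ω = 2π / T = 2π / 86400 s = 7.27×10^-5 s⁻¹.
√((Cω)² + λ²) = √((24400)² + 1.527²) = 24400 W/(m²·K).
Amplitude A = F₀ / √((Cω)²+λ²) = 258.4 / 24400 = 0.0106 K.

0.0106 K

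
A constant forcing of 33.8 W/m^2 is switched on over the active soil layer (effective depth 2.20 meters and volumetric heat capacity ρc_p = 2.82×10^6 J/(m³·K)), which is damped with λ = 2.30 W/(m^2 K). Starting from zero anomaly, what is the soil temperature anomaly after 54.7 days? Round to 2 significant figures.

12 K

Areal heat capacity C = ρc_p × D = 2.82×10^6 × 2.20 = 6.20×10^6 J/(m^2 K).
τ = C / λ = 6.20×10^6 / 2.30 = 2.70×10^6 s.
Equilibrium anomaly ΔT_eq = F / λ = 33.8 / 2.30 = 14.7 K.
t = 54.7 days = 4.73×10^6 s, so t/τ = 1.75.
ΔT(t) = ΔT_eq (1 − e^(−t/τ)) = 14.7 × (1 − e^−1.75) = 12.1 K.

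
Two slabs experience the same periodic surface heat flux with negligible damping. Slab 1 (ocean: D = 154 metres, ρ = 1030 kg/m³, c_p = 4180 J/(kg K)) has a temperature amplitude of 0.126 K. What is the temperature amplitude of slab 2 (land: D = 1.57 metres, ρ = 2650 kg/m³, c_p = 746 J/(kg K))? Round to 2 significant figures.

27 K

C_ocean = 6.63×10^8 J/(m²·K); C_land = 3.10×10^6 J/(m²·K).
A ∝ 1/C ⇒ A_land = A_ocean × C_ocean/C_land = 0.126 × 214 = 26.9 K.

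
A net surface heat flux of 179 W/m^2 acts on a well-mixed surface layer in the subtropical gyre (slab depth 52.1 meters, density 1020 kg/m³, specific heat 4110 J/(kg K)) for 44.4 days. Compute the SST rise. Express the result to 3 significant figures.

3.14 K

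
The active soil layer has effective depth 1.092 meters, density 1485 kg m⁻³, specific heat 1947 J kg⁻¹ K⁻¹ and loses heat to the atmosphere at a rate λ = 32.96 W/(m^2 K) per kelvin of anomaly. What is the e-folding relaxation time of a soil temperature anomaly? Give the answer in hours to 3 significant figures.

26.6 hours

Areal heat capacity C = ρ c_p D = 1485 × 1947 × 1.092 = 3.16×10^6 J m⁻² K⁻¹.
Relaxation time τ = C / λ = 3.16×10^6 / 32.96 = 95800 s.
In hours: 95800 s / (3600 s/hour) = 26.6 hours.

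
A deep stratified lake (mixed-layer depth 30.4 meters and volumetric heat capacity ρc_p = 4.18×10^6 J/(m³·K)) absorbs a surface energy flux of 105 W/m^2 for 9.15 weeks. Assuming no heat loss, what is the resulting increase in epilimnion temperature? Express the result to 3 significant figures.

Areal heat capacity C = ρc_p × D = 4.18×10^6 × 30.4 = 1.27×10^8 J m⁻² K⁻¹.
Net heat input Q = F Δt = 105 × (9.15 weeks × 6.048×10^5 s/week) = 5.81×10^8 J/m².
ΔT = Q / C = 5.81×10^8 / 1.27×10^8 = 4.57 K.

4.57 K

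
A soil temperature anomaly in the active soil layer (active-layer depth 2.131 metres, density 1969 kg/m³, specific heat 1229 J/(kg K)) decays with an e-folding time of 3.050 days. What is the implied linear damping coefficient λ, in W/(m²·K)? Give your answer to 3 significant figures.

19.6

Areal heat capacity C = ρ c_p D = 1969 × 1229 × 2.131 = 5.16×10^6 J/(m^2 K).
τ = 3.050 days = 2.64×10^5 s.
λ = C / τ = 5.16×10^6 / 2.64×10^5 = 19.6 W/(m²·K).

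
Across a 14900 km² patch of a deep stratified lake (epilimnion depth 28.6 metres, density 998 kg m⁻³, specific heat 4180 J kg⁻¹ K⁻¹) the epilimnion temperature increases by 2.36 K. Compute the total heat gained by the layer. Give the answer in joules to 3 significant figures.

4.20×10^18 J

Areal heat capacity C = ρ c_p D = 998 × 4180 × 28.6 = 1.19×10^8 J/(m²·K).
Heat per unit area: q = C ΔT = 1.19×10^8 × 2.36 = 2.82×10^8 J/m².
Total heat: Q = q × A = 2.82×10^8 × (14900 × 10⁶ m²) = 4.20×10^18 J.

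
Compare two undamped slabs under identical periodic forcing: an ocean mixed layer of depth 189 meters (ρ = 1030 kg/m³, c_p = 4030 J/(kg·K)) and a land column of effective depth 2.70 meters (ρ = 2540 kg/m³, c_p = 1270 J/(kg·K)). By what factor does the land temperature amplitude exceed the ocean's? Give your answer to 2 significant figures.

C_ocean = 1030 × 4030 × 189 = 7.85×10^8 J/(m²·K).
C_land = 2540 × 1270 × 2.70 = 8.71×10^6 J/(m²·K).
Undamped amplitude ∝ 1/C, so A_land/A_ocean = C_ocean/C_land = 90.1.

90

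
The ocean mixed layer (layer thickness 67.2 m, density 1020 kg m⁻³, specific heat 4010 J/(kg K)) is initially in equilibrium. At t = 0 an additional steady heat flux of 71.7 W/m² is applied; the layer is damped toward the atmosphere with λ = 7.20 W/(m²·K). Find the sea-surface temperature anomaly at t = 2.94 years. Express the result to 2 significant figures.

Areal heat capacity C = ρ c_p D = 1020 × 4010 × 67.2 = 2.75×10^8 J/(m²·K).
τ = C / λ = 2.75×10^8 / 7.20 = 3.82×10^7 s.
Equilibrium anomaly ΔT_eq = F / λ = 71.7 / 7.20 = 9.96 K.
t = 2.94 years = 9.28×10^7 s, so t/τ = 2.43.
ΔT(t) = ΔT_eq (1 − e^(−t/τ)) = 9.96 × (1 − e^−2.43) = 9.08 K.

9.1 K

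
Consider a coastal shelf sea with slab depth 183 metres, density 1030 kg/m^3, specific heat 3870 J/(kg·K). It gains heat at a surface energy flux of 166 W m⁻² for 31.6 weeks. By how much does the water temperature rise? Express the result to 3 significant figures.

4.35 K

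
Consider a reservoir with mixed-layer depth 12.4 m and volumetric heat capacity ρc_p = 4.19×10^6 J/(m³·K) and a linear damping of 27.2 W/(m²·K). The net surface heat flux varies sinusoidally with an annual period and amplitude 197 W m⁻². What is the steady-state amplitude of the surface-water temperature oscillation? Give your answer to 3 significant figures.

6.77 K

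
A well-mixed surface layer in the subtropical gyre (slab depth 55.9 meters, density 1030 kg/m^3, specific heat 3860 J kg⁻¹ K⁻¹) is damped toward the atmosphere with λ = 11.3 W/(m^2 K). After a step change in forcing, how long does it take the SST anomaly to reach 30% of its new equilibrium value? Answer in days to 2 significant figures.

81 days

Areal heat capacity C = ρ c_p D = 1030 × 3860 × 55.9 = 2.22×10^8 J/(m^2 K).
τ = C / λ = 2.22×10^8 / 11.3 = 1.97×10^7 s.
Fraction reached: 1 − e^(−t/τ) = 0.30 ⇒ t = −τ ln(1 − 0.30) = τ × 0.357.
t = 7.02×10^6 s = 81.2 days.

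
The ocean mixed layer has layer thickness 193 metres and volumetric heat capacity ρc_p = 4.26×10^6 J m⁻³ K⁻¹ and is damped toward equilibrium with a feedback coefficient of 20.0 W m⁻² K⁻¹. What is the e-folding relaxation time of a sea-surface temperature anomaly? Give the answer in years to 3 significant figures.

1.30 years

Areal heat capacity C = ρc_p × D = 4.26×10^6 × 193 = 8.22×10^8 J/(m^2 K).
Relaxation time τ = C / λ = 8.22×10^8 / 20.0 = 4.11×10^7 s.
In years: 4.11×10^7 s / (3.156×10^7 s/year) = 1.30 years.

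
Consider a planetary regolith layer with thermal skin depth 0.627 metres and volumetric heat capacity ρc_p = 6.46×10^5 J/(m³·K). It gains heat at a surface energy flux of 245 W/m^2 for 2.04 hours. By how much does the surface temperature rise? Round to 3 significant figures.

4.44 K

Areal heat capacity C = ρc_p × D = 6.46×10^5 × 0.627 = 4.05×10^5 J m⁻² K⁻¹.
Net heat input Q = F Δt = 245 × (2.04 hours × 3600 s/hour) = 1.80×10^6 J/m².
ΔT = Q / C = 1.80×10^6 / 4.05×10^5 = 4.44 K.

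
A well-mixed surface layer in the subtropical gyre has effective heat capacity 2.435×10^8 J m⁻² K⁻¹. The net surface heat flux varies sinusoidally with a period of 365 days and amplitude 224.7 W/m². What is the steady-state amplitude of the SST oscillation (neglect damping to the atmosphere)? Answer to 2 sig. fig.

Areal heat capacity C = 2.435×10^8 J m⁻² K⁻¹ (given).
Angular frequency ω = 2π / T = 2π / 3.15×10^7 s = 1.99×10^-7 s⁻¹.
Cω = 2.43×10^8 × 1.99×10^-7 = 48.5 W/(m²·K).
Amplitude A = F₀ / (Cω) = 224.7 / 48.5 = 4.63 K.

4.6 K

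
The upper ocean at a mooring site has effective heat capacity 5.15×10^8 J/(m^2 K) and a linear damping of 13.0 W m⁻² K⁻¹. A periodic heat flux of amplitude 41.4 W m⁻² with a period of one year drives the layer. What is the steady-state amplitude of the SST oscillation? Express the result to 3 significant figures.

Areal heat capacity C = 5.15×10^8 J/(m^2 K) (given).
Angular frequency ω = 2π / T = 2π / 3.15×10^7 s = 1.99×10^-7 s⁻¹.
√((Cω)² + λ²) = √((103)² + 13.0²) = 103 W/(m²·K).
Amplitude A = F₀ / √((Cω)²+λ²) = 41.4 / 103 = 0.400 K.

0.400 K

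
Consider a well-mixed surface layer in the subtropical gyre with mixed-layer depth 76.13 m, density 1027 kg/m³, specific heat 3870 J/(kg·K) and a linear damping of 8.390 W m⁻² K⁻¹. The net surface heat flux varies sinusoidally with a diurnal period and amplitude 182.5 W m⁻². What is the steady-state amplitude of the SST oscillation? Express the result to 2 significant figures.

0.0083 K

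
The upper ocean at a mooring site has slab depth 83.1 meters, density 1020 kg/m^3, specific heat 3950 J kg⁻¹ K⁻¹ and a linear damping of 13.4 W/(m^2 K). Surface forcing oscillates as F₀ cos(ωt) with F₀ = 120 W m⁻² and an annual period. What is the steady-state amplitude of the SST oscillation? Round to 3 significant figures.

1.76 K

Areal heat capacity C = ρ c_p D = 1020 × 3950 × 83.1 = 3.35×10^8 J/(m^2 K).
Angular frequency ω = 2π / T = 2π / 3.15×10^7 s = 1.99×10^-7 s⁻¹.
√((Cω)² + λ²) = √((66.7)² + 13.4²) = 68.0 W/(m²·K).
Amplitude A = F₀ / √((Cω)²+λ²) = 120 / 68.0 = 1.76 K.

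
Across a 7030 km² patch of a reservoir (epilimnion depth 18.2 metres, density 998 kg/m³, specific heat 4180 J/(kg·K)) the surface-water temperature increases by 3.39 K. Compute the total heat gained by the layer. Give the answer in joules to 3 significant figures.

Areal heat capacity C = ρ c_p D = 998 × 4180 × 18.2 = 7.59×10^7 J m⁻² K⁻¹.
Heat per unit area: q = C ΔT = 7.59×10^7 × 3.39 = 2.57×10^8 J/m².
Total heat: Q = q × A = 2.57×10^8 × (7030 × 10⁶ m²) = 1.81×10^18 J.

1.81×10^18 J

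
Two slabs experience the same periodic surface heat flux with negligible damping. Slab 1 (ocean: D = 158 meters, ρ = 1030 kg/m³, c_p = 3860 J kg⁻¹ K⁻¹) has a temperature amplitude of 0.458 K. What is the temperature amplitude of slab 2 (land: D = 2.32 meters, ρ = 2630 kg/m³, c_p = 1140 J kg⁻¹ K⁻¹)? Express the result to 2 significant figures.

41 K

C_ocean = 6.28×10^8 J/(m²·K); C_land = 6.96×10^6 J/(m²·K).
A ∝ 1/C ⇒ A_land = A_ocean × C_ocean/C_land = 0.458 × 90.3 = 41.4 K.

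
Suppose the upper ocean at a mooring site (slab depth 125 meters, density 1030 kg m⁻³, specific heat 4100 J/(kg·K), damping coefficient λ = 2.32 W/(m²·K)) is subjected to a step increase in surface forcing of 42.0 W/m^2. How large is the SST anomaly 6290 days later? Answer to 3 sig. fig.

Areal heat capacity C = ρ c_p D = 1030 × 4100 × 125 = 5.28×10^8 J/(m^2 K).
τ = C / λ = 5.28×10^8 / 2.32 = 2.28×10^8 s.
Equilibrium anomaly ΔT_eq = F / λ = 42.0 / 2.32 = 18.1 K.
t = 6290 days = 5.43×10^8 s, so t/τ = 2.39.
ΔT(t) = ΔT_eq (1 − e^(−t/τ)) = 18.1 × (1 − e^−2.39) = 16.4 K.

16.4 K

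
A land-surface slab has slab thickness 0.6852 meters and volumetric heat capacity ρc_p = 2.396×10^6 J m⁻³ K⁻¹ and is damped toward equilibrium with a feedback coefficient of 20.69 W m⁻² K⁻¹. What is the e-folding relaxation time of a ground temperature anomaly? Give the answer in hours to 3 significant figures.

22.0 hours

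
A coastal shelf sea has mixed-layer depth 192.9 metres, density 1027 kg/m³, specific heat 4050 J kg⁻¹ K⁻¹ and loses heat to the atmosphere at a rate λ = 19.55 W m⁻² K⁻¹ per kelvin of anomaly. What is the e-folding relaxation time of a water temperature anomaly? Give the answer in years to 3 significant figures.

Areal heat capacity C = ρ c_p D = 1027 × 4050 × 192.9 = 8.02×10^8 J/(m^2 K).
Relaxation time τ = C / λ = 8.02×10^8 / 19.55 = 4.10×10^7 s.
In years: 4.10×10^7 s / (3.156×10^7 s/year) = 1.30 years.

1.30 years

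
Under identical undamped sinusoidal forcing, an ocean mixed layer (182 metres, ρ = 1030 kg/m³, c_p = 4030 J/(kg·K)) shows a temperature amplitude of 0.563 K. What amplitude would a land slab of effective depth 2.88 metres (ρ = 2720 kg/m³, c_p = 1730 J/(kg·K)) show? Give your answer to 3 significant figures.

31.4 K

C_ocean = 7.55×10^8 J/(m²·K); C_land = 1.36×10^7 J/(m²·K).
A ∝ 1/C ⇒ A_land = A_ocean × C_ocean/C_land = 0.563 × 55.7 = 31.4 K.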